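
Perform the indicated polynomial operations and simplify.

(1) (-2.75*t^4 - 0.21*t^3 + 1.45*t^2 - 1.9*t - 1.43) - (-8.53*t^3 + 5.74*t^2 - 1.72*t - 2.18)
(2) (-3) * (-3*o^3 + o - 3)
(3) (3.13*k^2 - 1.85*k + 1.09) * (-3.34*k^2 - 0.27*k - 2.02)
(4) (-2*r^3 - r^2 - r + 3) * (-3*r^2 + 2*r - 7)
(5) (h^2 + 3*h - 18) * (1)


(1) = -2.75*t^4 + 8.32*t^3 - 4.29*t^2 - 0.18*t + 0.75
(2) = 9*o^3 - 3*o + 9
(3) = -10.4542*k^4 + 5.3339*k^3 - 9.4637*k^2 + 3.4427*k - 2.2018
(4) = 6*r^5 - r^4 + 15*r^3 - 4*r^2 + 13*r - 21
(5) = h^2 + 3*h - 18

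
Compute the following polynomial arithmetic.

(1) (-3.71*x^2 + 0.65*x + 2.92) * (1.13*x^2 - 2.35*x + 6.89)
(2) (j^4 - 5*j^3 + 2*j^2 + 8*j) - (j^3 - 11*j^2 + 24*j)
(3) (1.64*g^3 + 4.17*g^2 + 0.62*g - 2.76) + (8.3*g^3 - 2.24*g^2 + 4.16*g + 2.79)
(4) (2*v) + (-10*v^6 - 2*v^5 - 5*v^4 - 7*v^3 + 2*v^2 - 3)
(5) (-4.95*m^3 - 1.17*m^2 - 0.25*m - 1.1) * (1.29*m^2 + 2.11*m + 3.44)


(1) = -4.1923*x^4 + 9.453*x^3 - 23.7898*x^2 - 2.3835*x + 20.1188
(2) = j^4 - 6*j^3 + 13*j^2 - 16*j
(3) = 9.94*g^3 + 1.93*g^2 + 4.78*g + 0.03
(4) = -10*v^6 - 2*v^5 - 5*v^4 - 7*v^3 + 2*v^2 + 2*v - 3
(5) = -6.3855*m^5 - 11.9538*m^4 - 19.8192*m^3 - 5.9713*m^2 - 3.181*m - 3.784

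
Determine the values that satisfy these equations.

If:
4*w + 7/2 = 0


Then:
w = -7/8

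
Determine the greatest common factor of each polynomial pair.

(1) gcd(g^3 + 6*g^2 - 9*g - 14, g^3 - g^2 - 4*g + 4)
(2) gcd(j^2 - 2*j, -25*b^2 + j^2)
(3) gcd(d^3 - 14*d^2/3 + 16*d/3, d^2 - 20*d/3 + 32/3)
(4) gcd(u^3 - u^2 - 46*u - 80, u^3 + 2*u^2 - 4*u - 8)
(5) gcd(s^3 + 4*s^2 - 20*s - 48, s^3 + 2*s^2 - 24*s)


(1) = gcd((g - 2)*(g + 1)*(g + 7), (g - 2)*(g - 1)*(g + 2)) = g - 2
(2) = gcd(j*(j - 2), (-5*b + j)*(5*b + j)) = 1
(3) = gcd(d*(d - 8/3)*(d - 2), (d - 4)*(d - 8/3)) = d - 8/3
(4) = gcd((u - 8)*(u + 2)*(u + 5), (u - 2)*(u + 2)^2) = u + 2
(5) = s^2 + 2*s - 24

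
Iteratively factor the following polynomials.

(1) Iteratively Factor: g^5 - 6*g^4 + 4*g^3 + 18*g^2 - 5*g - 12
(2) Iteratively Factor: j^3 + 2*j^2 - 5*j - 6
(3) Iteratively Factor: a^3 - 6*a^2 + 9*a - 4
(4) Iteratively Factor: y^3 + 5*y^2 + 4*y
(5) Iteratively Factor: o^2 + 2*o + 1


(1) = (g + 1)*(g^4 - 7*g^3 + 11*g^2 + 7*g - 12) = (g + 1)^2*(g^3 - 8*g^2 + 19*g - 12) = (g - 1)*(g + 1)^2*(g^2 - 7*g + 12) = (g - 3)*(g - 1)*(g + 1)^2*(g - 4)
(2) = (j + 3)*(j^2 - j - 2) = (j - 2)*(j + 3)*(j + 1)
(3) = (a - 4)*(a^2 - 2*a + 1) = (a - 4)*(a - 1)*(a - 1)
(4) = (y)*(y^2 + 5*y + 4) = y*(y + 1)*(y + 4)
(5) = (o + 1)*(o + 1)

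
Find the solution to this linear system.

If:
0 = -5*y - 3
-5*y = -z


Then:
y = -3/5
z = -3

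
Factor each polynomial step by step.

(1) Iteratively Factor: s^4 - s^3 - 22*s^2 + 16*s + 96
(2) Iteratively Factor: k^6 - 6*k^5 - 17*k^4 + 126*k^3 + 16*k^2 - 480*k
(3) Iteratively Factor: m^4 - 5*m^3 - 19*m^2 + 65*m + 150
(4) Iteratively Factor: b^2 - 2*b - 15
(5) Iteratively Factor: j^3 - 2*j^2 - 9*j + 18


(1) = (s - 4)*(s^3 + 3*s^2 - 10*s - 24) = (s - 4)*(s + 4)*(s^2 - s - 6) = (s - 4)*(s + 2)*(s + 4)*(s - 3)
(2) = (k - 3)*(k^5 - 3*k^4 - 26*k^3 + 48*k^2 + 160*k) = (k - 3)*(k + 4)*(k^4 - 7*k^3 + 2*k^2 + 40*k) = (k - 5)*(k - 3)*(k + 4)*(k^3 - 2*k^2 - 8*k) = (k - 5)*(k - 4)*(k - 3)*(k + 4)*(k^2 + 2*k) = (k - 5)*(k - 4)*(k - 3)*(k + 2)*(k + 4)*(k)
(3) = (m - 5)*(m^3 - 19*m - 30) = (m - 5)*(m + 2)*(m^2 - 2*m - 15) = (m - 5)*(m + 2)*(m + 3)*(m - 5)
(4) = (b + 3)*(b - 5)
(5) = (j - 2)*(j^2 - 9) = (j - 2)*(j + 3)*(j - 3)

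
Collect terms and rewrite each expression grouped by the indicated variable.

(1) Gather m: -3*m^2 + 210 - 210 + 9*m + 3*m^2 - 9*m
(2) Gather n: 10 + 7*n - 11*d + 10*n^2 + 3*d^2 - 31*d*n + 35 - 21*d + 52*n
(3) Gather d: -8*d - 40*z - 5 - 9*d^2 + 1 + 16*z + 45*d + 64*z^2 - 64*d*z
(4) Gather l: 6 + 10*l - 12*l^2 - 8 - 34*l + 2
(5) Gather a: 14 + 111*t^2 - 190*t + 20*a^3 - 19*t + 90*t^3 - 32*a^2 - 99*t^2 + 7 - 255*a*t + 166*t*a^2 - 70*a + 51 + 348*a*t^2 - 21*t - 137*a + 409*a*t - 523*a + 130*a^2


(1) = 0
(2) = 3*d^2 - 32*d + 10*n^2 + n*(59 - 31*d) + 45
(3) = -9*d^2 + d*(37 - 64*z) + 64*z^2 - 24*z - 4
(4) = -12*l^2 - 24*l
(5) = 20*a^3 + a^2*(166*t + 98) + a*(348*t^2 + 154*t - 730) + 90*t^3 + 12*t^2 - 230*t + 72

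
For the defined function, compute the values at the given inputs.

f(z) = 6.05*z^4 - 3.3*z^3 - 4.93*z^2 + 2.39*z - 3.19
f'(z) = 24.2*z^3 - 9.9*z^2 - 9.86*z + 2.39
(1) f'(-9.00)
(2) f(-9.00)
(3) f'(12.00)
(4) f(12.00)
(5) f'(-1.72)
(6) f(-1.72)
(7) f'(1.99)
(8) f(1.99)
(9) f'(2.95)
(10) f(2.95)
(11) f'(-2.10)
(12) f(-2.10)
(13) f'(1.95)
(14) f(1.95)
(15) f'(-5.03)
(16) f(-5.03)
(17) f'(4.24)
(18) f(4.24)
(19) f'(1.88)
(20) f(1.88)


(1) = -18352.57
(2) = 41675.72
(3) = 40276.07
(4) = 119065.97
(5) = -133.08
(6) = 47.86
(7) = 134.27
(8) = 50.92
(9) = 508.42
(10) = 334.43
(11) = -244.68
(12) = 118.27
(13) = 124.96
(14) = 45.73
(15) = -3278.27
(16) = 4152.84
(17) = 1627.25
(18) = 1622.10
(19) = 109.66
(20) = 37.53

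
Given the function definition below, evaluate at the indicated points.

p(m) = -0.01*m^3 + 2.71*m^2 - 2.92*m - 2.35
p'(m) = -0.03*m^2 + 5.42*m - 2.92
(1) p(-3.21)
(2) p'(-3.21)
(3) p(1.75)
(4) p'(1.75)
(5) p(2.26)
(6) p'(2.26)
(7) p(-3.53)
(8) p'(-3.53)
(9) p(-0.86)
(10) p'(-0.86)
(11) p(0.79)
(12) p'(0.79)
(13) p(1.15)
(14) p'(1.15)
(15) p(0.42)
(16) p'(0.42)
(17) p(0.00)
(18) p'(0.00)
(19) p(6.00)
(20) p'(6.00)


(1) = 35.28
(2) = -20.63
(3) = 0.79
(4) = 6.47
(5) = 4.78
(6) = 9.18
(7) = 42.17
(8) = -22.43
(9) = 2.17
(10) = -7.60
(11) = -2.97
(12) = 1.34
(13) = -2.14
(14) = 3.27
(15) = -3.10
(16) = -0.65
(17) = -2.35
(18) = -2.92
(19) = 75.53
(20) = 28.52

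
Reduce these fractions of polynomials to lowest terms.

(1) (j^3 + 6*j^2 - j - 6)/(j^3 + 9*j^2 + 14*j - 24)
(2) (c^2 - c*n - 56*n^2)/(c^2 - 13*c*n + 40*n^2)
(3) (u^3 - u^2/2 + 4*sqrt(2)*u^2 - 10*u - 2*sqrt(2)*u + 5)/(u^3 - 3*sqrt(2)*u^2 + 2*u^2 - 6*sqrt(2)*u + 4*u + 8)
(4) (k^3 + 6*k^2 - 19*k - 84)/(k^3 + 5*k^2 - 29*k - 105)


(1) = (j + 1)/(j + 4)
(2) = (c + 7*n)/(c - 5*n)
(3) = (2*u^2 + u*(-1 + 10*sqrt(2)) - 5*sqrt(2))/(2*u^2 + u*(4 - 4*sqrt(2)) - 8*sqrt(2))
(4) = (k - 4)/(k - 5)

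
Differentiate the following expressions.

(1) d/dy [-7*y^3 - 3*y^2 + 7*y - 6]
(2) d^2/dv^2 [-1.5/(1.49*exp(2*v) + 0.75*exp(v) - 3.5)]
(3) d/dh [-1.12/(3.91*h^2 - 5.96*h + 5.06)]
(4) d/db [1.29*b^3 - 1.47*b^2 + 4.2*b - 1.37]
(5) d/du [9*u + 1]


(1) = -21*y^2 - 6*y + 7
(2) = (-1.5*(2.98*exp(v) + 0.75)*(5.96*exp(v) + 1.5)*exp(v) + (8.94*exp(v) + 1.125)*(1.49*exp(2*v) + 0.75*exp(v) - 3.5))*exp(v)/(1.49*exp(2*v) + 0.75*exp(v) - 3.5)^3
(3) = (8.7584*h - 6.6752)/(3.91*h^2 - 5.96*h + 5.06)^2
(4) = 3.87*b^2 - 2.94*b + 4.2
(5) = 9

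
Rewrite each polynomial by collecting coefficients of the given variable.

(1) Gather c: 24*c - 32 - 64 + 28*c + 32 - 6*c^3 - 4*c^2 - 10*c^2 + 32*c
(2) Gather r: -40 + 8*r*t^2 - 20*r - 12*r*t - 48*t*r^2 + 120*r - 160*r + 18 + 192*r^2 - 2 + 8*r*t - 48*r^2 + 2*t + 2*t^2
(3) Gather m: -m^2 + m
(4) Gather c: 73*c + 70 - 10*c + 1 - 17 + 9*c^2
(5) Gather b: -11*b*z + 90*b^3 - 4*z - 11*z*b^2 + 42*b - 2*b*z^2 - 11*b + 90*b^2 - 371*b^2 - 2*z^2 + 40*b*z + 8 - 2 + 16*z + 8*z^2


(1) = -6*c^3 - 14*c^2 + 84*c - 64
(2) = r^2*(144 - 48*t) + r*(8*t^2 - 4*t - 60) + 2*t^2 + 2*t - 24
(3) = -m^2 + m
(4) = 9*c^2 + 63*c + 54
(5) = 90*b^3 + b^2*(-11*z - 281) + b*(-2*z^2 + 29*z + 31) + 6*z^2 + 12*z + 6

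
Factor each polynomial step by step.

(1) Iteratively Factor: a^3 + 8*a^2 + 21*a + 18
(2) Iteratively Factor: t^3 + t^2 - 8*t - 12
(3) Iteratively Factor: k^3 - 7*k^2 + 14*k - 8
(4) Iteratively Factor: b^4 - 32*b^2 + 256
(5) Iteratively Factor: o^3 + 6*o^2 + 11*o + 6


(1) = (a + 2)*(a^2 + 6*a + 9) = (a + 2)*(a + 3)*(a + 3)
(2) = (t + 2)*(t^2 - t - 6) = (t + 2)^2*(t - 3)
(3) = (k - 2)*(k^2 - 5*k + 4) = (k - 2)*(k - 1)*(k - 4)
(4) = (b + 4)*(b^3 - 4*b^2 - 16*b + 64) = (b - 4)*(b + 4)*(b^2 - 16) = (b - 4)^2*(b + 4)*(b + 4)
(5) = (o + 2)*(o^2 + 4*o + 3) = (o + 1)*(o + 2)*(o + 3)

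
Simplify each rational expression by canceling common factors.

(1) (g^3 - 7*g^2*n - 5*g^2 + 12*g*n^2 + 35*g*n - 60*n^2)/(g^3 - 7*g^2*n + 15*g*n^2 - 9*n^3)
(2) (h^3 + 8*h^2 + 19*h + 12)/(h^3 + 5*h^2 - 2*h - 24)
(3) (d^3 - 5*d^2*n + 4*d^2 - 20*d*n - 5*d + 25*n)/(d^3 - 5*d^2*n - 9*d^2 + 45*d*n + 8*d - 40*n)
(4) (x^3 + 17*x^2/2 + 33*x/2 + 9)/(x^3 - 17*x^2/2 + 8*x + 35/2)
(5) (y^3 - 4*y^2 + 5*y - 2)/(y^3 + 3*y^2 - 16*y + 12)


(1) = (g^2 - 4*g*n - 5*g + 20*n)/(g^2 - 4*g*n + 3*n^2)
(2) = (h + 1)/(h - 2)
(3) = (d + 5)/(d - 8)
(4) = (2*x^2 + 15*x + 18)/(2*x^2 - 19*x + 35)
(5) = (y - 1)/(y + 6)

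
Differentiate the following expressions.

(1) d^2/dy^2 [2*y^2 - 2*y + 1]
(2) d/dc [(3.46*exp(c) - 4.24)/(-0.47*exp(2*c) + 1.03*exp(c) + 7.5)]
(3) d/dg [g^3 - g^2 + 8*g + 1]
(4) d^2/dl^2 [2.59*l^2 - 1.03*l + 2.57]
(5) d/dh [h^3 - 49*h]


(1) = 4
(2) = (1.6262*exp(2*c) - 3.9856*exp(c) + 30.3172)*exp(c)/(0.2209*exp(4*c) - 0.9682*exp(3*c) - 5.9891*exp(2*c) + 15.45*exp(c) + 56.25)
(3) = 3*g^2 - 2*g + 8
(4) = 5.18000000000000
(5) = 3*h^2 - 49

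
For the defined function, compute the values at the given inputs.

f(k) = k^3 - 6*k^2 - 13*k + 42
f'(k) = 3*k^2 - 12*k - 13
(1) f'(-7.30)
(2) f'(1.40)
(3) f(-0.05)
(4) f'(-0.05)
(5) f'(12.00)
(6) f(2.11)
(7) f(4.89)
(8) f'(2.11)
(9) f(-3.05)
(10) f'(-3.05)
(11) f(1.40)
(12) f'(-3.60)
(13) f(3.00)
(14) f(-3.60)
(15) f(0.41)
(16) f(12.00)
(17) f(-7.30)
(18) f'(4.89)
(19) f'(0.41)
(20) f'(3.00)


(1) = 234.47
(2) = -23.92
(3) = 42.63
(4) = -12.39
(5) = 275.00
(6) = -2.75
(7) = -48.11
(8) = -24.96
(9) = -2.54
(10) = 51.51
(11) = 14.78
(12) = 69.08
(13) = -24.00
(14) = -35.62
(15) = 35.73
(16) = 750.00
(17) = -571.86
(18) = 0.06
(19) = -17.42
(20) = -22.00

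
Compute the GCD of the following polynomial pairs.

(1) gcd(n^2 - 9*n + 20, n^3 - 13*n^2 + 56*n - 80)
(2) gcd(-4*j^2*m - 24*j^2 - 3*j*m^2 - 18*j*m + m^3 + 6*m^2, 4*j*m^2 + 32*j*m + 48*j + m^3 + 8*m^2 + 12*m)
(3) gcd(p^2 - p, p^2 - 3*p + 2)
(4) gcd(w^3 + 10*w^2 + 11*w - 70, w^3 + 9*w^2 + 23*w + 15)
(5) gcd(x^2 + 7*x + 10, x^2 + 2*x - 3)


(1) = n^2 - 9*n + 20
(2) = m + 6
(3) = gcd(p*(p - 1), (p - 2)*(p - 1)) = p - 1
(4) = gcd((w - 2)*(w + 5)*(w + 7), (w + 1)*(w + 3)*(w + 5)) = w + 5
(5) = gcd((x + 2)*(x + 5), (x - 1)*(x + 3)) = 1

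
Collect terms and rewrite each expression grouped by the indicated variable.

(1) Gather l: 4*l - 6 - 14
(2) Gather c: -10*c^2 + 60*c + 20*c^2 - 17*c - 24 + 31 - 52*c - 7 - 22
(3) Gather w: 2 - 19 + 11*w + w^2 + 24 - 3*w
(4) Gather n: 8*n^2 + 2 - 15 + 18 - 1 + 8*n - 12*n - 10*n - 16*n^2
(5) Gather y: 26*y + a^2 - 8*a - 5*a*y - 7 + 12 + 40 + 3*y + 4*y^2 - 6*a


(1) = 4*l - 20
(2) = 10*c^2 - 9*c - 22
(3) = w^2 + 8*w + 7
(4) = -8*n^2 - 14*n + 4
(5) = a^2 - 14*a + 4*y^2 + y*(29 - 5*a) + 45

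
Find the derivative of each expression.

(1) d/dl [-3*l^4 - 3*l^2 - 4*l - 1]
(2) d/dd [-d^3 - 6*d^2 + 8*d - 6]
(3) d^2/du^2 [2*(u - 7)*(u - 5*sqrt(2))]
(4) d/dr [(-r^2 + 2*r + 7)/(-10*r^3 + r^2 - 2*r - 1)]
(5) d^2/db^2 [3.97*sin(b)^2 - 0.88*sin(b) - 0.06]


(1) = -12*l^3 - 6*l - 4
(2) = -3*d^2 - 12*d + 8
(3) = 4
(4) = 2*(-5*r^4 + 20*r^3 + 105*r^2 - 6*r + 6)/(100*r^6 - 20*r^5 + 41*r^4 + 16*r^3 + 2*r^2 + 4*r + 1)
(5) = 0.88*sin(b) + 7.94*cos(2*b)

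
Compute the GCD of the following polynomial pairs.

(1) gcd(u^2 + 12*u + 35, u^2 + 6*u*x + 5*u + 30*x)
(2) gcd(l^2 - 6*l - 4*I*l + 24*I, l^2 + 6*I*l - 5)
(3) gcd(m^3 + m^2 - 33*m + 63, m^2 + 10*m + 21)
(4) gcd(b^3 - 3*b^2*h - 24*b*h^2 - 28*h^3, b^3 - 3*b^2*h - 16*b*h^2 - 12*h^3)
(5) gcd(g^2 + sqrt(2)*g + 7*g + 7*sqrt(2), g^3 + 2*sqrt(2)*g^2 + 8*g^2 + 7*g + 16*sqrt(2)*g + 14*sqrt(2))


(1) = gcd((u + 5)*(u + 7), (u + 5)*(u + 6*x)) = u + 5
(2) = 1
(3) = m + 7
(4) = b + 2*h
(5) = gcd((g + 7)*(g + sqrt(2)), (g + 1)*(g + 7)*(g + 2*sqrt(2))) = g + 7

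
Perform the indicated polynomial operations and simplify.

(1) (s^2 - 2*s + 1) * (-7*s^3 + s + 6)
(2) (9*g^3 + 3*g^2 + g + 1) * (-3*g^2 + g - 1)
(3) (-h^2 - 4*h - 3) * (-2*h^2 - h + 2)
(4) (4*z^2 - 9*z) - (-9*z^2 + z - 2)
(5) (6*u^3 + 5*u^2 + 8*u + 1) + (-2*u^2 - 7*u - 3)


(1) = -7*s^5 + 14*s^4 - 6*s^3 + 4*s^2 - 11*s + 6
(2) = -27*g^5 - 9*g^3 - 5*g^2 - 1
(3) = 2*h^4 + 9*h^3 + 8*h^2 - 5*h - 6
(4) = 13*z^2 - 10*z + 2
(5) = 6*u^3 + 3*u^2 + u - 2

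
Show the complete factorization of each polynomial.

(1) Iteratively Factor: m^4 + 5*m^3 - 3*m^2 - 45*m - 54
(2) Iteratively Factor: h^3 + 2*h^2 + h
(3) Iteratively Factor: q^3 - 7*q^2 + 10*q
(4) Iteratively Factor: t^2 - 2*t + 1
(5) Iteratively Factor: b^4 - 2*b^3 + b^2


(1) = (m + 2)*(m^3 + 3*m^2 - 9*m - 27) = (m - 3)*(m + 2)*(m^2 + 6*m + 9) = (m - 3)*(m + 2)*(m + 3)*(m + 3)
(2) = (h)*(h^2 + 2*h + 1) = h*(h + 1)*(h + 1)
(3) = (q)*(q^2 - 7*q + 10) = q*(q - 5)*(q - 2)
(4) = (t - 1)*(t - 1)
(5) = (b)*(b^3 - 2*b^2 + b) = b^2*(b^2 - 2*b + 1) = b^2*(b - 1)*(b - 1)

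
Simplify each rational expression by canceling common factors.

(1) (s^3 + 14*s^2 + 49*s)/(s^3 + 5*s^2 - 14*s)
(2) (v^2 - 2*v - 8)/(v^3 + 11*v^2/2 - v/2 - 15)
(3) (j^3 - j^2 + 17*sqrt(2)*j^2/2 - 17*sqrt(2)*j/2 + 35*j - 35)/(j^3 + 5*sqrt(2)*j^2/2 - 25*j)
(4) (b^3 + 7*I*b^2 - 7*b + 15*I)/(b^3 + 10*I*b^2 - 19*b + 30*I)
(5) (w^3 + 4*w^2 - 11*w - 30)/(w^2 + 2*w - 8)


(1) = (s + 7)/(s - 2)
(2) = (2*v - 8)/(2*v^2 + 7*v - 15)
(3) = (4*j^2 + j*(-4 + 14*sqrt(2)) - 14*sqrt(2))/(4*j^2 - 10*sqrt(2)*j)
(4) = (b + 3*I)/(b + 6*I)
(5) = (w^3 + 4*w^2 - 11*w - 30)/(w^2 + 2*w - 8)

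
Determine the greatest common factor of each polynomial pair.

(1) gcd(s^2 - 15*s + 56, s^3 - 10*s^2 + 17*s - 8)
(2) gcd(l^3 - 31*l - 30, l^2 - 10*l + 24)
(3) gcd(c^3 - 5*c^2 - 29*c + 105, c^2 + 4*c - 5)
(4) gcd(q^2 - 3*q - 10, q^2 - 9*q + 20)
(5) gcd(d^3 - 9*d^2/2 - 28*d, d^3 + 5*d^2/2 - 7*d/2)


(1) = gcd((s - 8)*(s - 7), (s - 8)*(s - 1)^2) = s - 8
(2) = gcd((l - 6)*(l + 1)*(l + 5), (l - 6)*(l - 4)) = l - 6
(3) = c + 5
(4) = q - 5
(5) = d^2 + 7*d/2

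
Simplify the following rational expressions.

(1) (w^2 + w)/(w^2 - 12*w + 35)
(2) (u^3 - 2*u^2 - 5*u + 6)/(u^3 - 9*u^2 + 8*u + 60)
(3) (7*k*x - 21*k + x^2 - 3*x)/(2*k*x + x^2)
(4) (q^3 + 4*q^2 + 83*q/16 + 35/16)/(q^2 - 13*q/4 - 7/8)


(1) = (w^2 + w)/(w^2 - 12*w + 35)
(2) = (u^2 - 4*u + 3)/(u^2 - 11*u + 30)
(3) = (7*k*x - 21*k + x^2 - 3*x)/(2*k*x + x^2)
(4) = (16*q^3 + 64*q^2 + 83*q + 35)/(16*q^2 - 52*q - 14)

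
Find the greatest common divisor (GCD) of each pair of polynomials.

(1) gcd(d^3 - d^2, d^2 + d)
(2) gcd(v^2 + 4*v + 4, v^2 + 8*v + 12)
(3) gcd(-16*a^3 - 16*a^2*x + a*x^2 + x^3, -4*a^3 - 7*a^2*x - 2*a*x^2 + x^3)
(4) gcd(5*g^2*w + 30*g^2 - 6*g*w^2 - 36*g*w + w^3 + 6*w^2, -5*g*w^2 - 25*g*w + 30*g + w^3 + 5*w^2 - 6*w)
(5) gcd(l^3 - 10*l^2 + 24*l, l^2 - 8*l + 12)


(1) = d
(2) = gcd((v + 2)^2, (v + 2)*(v + 6)) = v + 2
(3) = gcd((-4*a + x)*(a + x)*(4*a + x), (-4*a + x)*(a + x)^2) = -4*a^2 - 3*a*x + x^2
(4) = -5*g*w - 30*g + w^2 + 6*w
(5) = gcd(l*(l - 6)*(l - 4), (l - 6)*(l - 2)) = l - 6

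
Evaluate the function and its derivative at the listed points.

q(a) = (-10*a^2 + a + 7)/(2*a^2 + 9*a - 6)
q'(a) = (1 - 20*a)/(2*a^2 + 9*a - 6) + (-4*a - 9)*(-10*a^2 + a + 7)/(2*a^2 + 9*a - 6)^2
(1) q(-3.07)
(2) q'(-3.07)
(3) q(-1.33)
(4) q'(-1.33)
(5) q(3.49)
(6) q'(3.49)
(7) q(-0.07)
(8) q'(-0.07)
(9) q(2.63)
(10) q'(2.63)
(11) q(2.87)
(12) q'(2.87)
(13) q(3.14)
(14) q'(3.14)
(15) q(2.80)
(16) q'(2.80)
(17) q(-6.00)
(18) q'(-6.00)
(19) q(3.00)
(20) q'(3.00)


(1) = 6.11
(2) = -5.58
(3) = 0.83
(4) = -1.70
(5) = -2.24
(6) = -0.35
(7) = -1.04
(8) = -1.73
(9) = -1.89
(10) = -0.47
(11) = -2.00
(12) = -0.43
(13) = -2.11
(14) = -0.39
(15) = -1.97
(16) = -0.44
(17) = -29.92
(18) = -27.31
(19) = -2.05
(20) = -0.41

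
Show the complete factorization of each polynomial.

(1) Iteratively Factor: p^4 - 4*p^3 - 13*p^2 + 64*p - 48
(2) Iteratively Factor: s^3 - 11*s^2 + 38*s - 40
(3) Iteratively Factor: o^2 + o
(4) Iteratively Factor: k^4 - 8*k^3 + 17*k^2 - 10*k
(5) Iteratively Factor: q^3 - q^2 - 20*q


(1) = (p - 4)*(p^3 - 13*p + 12) = (p - 4)*(p - 1)*(p^2 + p - 12) = (p - 4)*(p - 1)*(p + 4)*(p - 3)
(2) = (s - 5)*(s^2 - 6*s + 8) = (s - 5)*(s - 2)*(s - 4)
(3) = (o + 1)*(o)
(4) = (k - 1)*(k^3 - 7*k^2 + 10*k) = (k - 5)*(k - 1)*(k^2 - 2*k) = k*(k - 5)*(k - 1)*(k - 2)
(5) = (q + 4)*(q^2 - 5*q) = q*(q + 4)*(q - 5)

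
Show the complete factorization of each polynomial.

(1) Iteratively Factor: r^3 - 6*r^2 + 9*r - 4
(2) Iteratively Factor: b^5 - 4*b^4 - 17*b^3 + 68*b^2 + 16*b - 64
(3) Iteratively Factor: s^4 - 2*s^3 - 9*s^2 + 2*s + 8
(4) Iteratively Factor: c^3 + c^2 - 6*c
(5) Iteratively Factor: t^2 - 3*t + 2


(1) = (r - 4)*(r^2 - 2*r + 1) = (r - 4)*(r - 1)*(r - 1)
(2) = (b - 1)*(b^4 - 3*b^3 - 20*b^2 + 48*b + 64) = (b - 4)*(b - 1)*(b^3 + b^2 - 16*b - 16) = (b - 4)*(b - 1)*(b + 4)*(b^2 - 3*b - 4) = (b - 4)*(b - 1)*(b + 1)*(b + 4)*(b - 4)
(3) = (s + 2)*(s^3 - 4*s^2 - s + 4) = (s - 1)*(s + 2)*(s^2 - 3*s - 4) = (s - 4)*(s - 1)*(s + 2)*(s + 1)
(4) = (c + 3)*(c^2 - 2*c) = (c - 2)*(c + 3)*(c)
(5) = (t - 2)*(t - 1)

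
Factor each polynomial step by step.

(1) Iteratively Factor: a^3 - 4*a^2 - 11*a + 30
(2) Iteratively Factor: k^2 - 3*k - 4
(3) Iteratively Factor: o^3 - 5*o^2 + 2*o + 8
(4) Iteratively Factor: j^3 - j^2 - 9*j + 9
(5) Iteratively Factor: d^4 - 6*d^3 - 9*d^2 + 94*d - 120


(1) = (a - 2)*(a^2 - 2*a - 15) = (a - 2)*(a + 3)*(a - 5)
(2) = (k + 1)*(k - 4)
(3) = (o - 2)*(o^2 - 3*o - 4) = (o - 2)*(o + 1)*(o - 4)
(4) = (j - 1)*(j^2 - 9) = (j - 1)*(j + 3)*(j - 3)
(5) = (d - 5)*(d^3 - d^2 - 14*d + 24) = (d - 5)*(d + 4)*(d^2 - 5*d + 6) = (d - 5)*(d - 3)*(d + 4)*(d - 2)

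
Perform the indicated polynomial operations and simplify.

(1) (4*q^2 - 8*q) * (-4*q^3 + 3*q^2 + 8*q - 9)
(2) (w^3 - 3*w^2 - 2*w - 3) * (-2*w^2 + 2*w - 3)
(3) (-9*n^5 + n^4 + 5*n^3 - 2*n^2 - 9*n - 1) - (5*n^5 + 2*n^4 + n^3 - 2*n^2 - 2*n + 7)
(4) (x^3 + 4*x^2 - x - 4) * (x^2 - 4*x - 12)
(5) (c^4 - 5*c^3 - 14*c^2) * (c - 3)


(1) = -16*q^5 + 44*q^4 + 8*q^3 - 100*q^2 + 72*q
(2) = -2*w^5 + 8*w^4 - 5*w^3 + 11*w^2 + 9
(3) = -14*n^5 - n^4 + 4*n^3 - 7*n - 8
(4) = x^5 - 29*x^3 - 48*x^2 + 28*x + 48
(5) = c^5 - 8*c^4 + c^3 + 42*c^2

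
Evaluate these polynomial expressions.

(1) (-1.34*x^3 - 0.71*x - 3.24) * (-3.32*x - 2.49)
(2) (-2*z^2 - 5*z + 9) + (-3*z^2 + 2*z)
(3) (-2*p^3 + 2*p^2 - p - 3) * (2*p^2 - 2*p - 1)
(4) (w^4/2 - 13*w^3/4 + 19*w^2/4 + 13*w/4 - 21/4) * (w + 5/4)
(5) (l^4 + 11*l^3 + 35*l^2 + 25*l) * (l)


(1) = 4.4488*x^4 + 3.3366*x^3 + 2.3572*x^2 + 12.5247*x + 8.0676
(2) = -5*z^2 - 3*z + 9
(3) = -4*p^5 + 8*p^4 - 4*p^3 - 6*p^2 + 7*p + 3
(4) = w^5/2 - 21*w^4/8 + 11*w^3/16 + 147*w^2/16 - 19*w/16 - 105/16
(5) = l^5 + 11*l^4 + 35*l^3 + 25*l^2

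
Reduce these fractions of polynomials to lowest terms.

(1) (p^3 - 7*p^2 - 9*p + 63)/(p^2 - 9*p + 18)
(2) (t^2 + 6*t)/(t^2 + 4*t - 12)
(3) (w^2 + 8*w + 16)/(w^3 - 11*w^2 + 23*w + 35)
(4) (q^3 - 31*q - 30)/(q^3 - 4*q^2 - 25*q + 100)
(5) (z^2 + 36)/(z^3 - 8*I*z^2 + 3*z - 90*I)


(1) = (p^2 - 4*p - 21)/(p - 6)
(2) = t/(t - 2)
(3) = (w^2 + 8*w + 16)/(w^3 - 11*w^2 + 23*w + 35)
(4) = (q^2 - 5*q - 6)/(q^2 - 9*q + 20)
(5) = (z + 6*I)/(z^2 - 2*I*z + 15)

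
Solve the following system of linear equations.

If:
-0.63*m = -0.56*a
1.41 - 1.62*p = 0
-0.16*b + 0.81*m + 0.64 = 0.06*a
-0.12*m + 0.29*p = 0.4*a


Then:
a = 0.50
b = 6.05
m = 0.44
p = 0.87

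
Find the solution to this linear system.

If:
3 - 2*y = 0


Then:
y = 3/2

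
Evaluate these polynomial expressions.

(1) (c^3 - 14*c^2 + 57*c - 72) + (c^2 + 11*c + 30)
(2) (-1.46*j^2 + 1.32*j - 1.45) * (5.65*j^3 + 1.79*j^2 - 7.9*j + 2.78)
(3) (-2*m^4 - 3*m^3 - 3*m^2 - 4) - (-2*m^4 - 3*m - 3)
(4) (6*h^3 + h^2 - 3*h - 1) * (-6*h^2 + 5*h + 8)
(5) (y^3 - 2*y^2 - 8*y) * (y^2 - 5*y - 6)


(1) = c^3 - 13*c^2 + 68*c - 42
(2) = -8.249*j^5 + 4.8446*j^4 + 5.7043*j^3 - 17.0823*j^2 + 15.1246*j - 4.031
(3) = -3*m^3 - 3*m^2 + 3*m - 1
(4) = -36*h^5 + 24*h^4 + 71*h^3 - h^2 - 29*h - 8
(5) = y^5 - 7*y^4 - 4*y^3 + 52*y^2 + 48*y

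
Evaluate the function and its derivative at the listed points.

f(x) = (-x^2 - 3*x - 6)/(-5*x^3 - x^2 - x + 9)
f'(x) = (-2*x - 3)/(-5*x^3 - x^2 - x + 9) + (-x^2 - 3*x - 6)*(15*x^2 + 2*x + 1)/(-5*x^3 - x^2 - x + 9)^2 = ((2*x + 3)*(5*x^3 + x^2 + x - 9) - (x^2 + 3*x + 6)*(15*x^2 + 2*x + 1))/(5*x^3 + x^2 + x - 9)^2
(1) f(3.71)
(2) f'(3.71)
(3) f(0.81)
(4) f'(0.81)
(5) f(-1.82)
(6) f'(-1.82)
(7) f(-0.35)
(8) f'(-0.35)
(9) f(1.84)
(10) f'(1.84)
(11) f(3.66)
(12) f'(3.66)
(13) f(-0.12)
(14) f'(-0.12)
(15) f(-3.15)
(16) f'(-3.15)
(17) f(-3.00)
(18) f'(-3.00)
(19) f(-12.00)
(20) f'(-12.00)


(1) = 0.12
(2) = -0.06
(3) = -1.86
(4) = -5.71
(5) = -0.10
(6) = -0.11
(7) = -0.54
(8) = -0.37
(9) = 0.54
(10) = -0.86
(11) = 0.12
(12) = -0.06
(13) = -0.62
(14) = -0.37
(15) = -0.04
(16) = -0.02
(17) = -0.04
(18) = -0.02
(19) = -0.01
(20) = -0.00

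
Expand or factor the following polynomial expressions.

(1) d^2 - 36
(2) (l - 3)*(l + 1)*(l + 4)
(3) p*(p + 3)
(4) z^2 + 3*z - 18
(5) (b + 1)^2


(1) = (d - 6)*(d + 6)
(2) = l^3 + 2*l^2 - 11*l - 12
(3) = p^2 + 3*p
(4) = (z - 3)*(z + 6)
(5) = b^2 + 2*b + 1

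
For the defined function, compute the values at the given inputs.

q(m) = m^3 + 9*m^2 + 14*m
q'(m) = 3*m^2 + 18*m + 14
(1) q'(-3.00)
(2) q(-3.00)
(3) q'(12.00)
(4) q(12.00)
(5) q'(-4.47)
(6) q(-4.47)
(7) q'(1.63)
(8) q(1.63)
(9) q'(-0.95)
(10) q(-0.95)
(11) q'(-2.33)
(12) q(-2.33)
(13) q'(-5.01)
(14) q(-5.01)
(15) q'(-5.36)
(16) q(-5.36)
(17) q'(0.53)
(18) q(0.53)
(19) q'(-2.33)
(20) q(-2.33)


(1) = -13.00
(2) = 12.00
(3) = 662.00
(4) = 3192.00
(5) = -6.52
(6) = 27.93
(7) = 51.31
(8) = 51.06
(9) = -0.39
(10) = -6.03
(11) = -11.65
(12) = 3.59
(13) = -0.88
(14) = 30.01
(15) = 3.71
(16) = 29.54
(17) = 24.38
(18) = 10.10
(19) = -11.65
(20) = 3.59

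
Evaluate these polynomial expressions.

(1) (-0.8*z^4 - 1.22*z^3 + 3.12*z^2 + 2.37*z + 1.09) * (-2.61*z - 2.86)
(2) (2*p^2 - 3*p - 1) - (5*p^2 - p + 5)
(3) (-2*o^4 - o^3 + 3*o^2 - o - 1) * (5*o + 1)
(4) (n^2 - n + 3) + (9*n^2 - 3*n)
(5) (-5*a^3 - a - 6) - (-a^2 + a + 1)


(1) = 2.088*z^5 + 5.4722*z^4 - 4.654*z^3 - 15.1089*z^2 - 9.6231*z - 3.1174
(2) = -3*p^2 - 2*p - 6
(3) = -10*o^5 - 7*o^4 + 14*o^3 - 2*o^2 - 6*o - 1
(4) = 10*n^2 - 4*n + 3
(5) = -5*a^3 + a^2 - 2*a - 7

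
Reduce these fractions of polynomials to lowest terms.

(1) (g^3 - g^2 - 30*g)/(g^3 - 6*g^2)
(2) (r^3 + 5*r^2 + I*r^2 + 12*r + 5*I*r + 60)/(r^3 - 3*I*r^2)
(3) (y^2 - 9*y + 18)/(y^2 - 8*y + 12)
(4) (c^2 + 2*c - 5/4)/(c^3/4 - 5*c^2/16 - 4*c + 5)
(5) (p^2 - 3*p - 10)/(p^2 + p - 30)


(1) = (g + 5)/g
(2) = (r^2 + r*(5 + 4*I) + 20*I)/r^2
(3) = (y - 3)/(y - 2)
(4) = (16*c^2 + 32*c - 20)/(4*c^3 - 5*c^2 - 64*c + 80)
(5) = (p + 2)/(p + 6)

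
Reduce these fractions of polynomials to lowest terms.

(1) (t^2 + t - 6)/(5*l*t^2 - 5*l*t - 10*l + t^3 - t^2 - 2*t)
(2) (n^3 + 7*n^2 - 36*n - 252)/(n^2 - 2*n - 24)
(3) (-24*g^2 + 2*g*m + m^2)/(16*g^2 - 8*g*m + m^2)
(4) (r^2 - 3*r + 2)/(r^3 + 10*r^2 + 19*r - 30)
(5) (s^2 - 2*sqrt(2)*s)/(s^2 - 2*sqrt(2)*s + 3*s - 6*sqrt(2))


(1) = (t + 3)/(5*l*t + 5*l + t^2 + t)
(2) = (n^2 + 13*n + 42)/(n + 4)
(3) = (-6*g - m)/(4*g - m)
(4) = (r - 2)/(r^2 + 11*r + 30)
(5) = s/(s + 3)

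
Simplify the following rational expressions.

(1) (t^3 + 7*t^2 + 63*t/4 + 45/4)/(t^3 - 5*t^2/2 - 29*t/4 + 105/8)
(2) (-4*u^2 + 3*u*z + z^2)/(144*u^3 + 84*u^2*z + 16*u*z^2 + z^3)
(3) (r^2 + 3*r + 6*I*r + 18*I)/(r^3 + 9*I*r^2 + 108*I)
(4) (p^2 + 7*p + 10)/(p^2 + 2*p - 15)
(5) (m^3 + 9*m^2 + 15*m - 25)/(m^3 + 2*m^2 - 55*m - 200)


(1) = (4*t^2 + 18*t + 18)/(4*t^2 - 20*t + 21)
(2) = (-u + z)/(36*u^2 + 12*u*z + z^2)
(3) = (r + 3)/(r^2 + 3*I*r + 18)
(4) = (p + 2)/(p - 3)
(5) = (m - 1)/(m - 8)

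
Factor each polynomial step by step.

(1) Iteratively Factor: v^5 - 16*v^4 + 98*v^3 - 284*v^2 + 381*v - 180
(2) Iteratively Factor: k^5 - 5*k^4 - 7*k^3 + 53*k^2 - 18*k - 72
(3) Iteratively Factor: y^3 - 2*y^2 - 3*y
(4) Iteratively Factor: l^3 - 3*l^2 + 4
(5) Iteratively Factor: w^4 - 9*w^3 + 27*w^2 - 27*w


(1) = (v - 1)*(v^4 - 15*v^3 + 83*v^2 - 201*v + 180) = (v - 5)*(v - 1)*(v^3 - 10*v^2 + 33*v - 36) = (v - 5)*(v - 3)*(v - 1)*(v^2 - 7*v + 12) = (v - 5)*(v - 4)*(v - 3)*(v - 1)*(v - 3)
(2) = (k + 3)*(k^4 - 8*k^3 + 17*k^2 + 2*k - 24) = (k - 2)*(k + 3)*(k^3 - 6*k^2 + 5*k + 12) = (k - 4)*(k - 2)*(k + 3)*(k^2 - 2*k - 3) = (k - 4)*(k - 3)*(k - 2)*(k + 3)*(k + 1)
(3) = (y)*(y^2 - 2*y - 3) = y*(y + 1)*(y - 3)
(4) = (l - 2)*(l^2 - l - 2) = (l - 2)*(l + 1)*(l - 2)
(5) = (w - 3)*(w^3 - 6*w^2 + 9*w) = (w - 3)^2*(w^2 - 3*w) = w*(w - 3)^2*(w - 3)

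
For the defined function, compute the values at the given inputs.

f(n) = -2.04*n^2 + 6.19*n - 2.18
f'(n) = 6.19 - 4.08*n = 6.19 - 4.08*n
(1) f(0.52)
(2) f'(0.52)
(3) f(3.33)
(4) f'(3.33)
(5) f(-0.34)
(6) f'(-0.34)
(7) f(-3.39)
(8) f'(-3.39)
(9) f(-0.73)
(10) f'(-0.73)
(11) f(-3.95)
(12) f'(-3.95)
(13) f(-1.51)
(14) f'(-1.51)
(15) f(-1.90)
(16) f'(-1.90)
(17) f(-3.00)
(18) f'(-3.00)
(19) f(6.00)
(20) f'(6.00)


(1) = 0.49
(2) = 4.07
(3) = -4.19
(4) = -7.40
(5) = -4.52
(6) = 7.58
(7) = -46.61
(8) = 20.02
(9) = -7.79
(10) = 9.17
(11) = -58.46
(12) = 22.31
(13) = -16.18
(14) = 12.35
(15) = -21.31
(16) = 13.94
(17) = -39.11
(18) = 18.43
(19) = -38.48
(20) = -18.29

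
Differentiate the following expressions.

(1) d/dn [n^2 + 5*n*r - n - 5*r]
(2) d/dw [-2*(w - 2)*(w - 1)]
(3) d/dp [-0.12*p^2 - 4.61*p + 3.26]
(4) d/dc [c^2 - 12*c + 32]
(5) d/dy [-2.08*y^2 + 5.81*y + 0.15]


(1) = 2*n + 5*r - 1
(2) = 6 - 4*w
(3) = -0.24*p - 4.61
(4) = 2*c - 12
(5) = 5.81 - 4.16*y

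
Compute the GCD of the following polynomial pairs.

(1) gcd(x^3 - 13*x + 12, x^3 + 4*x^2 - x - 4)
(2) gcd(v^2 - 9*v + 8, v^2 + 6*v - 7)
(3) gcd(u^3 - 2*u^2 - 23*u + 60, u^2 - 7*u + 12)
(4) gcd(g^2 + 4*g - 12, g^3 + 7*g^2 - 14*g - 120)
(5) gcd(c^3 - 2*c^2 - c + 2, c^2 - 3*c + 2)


(1) = x^2 + 3*x - 4
(2) = gcd((v - 8)*(v - 1), (v - 1)*(v + 7)) = v - 1
(3) = gcd((u - 4)*(u - 3)*(u + 5), (u - 4)*(u - 3)) = u^2 - 7*u + 12
(4) = gcd((g - 2)*(g + 6), (g - 4)*(g + 5)*(g + 6)) = g + 6
(5) = gcd((c - 2)*(c - 1)*(c + 1), (c - 2)*(c - 1)) = c^2 - 3*c + 2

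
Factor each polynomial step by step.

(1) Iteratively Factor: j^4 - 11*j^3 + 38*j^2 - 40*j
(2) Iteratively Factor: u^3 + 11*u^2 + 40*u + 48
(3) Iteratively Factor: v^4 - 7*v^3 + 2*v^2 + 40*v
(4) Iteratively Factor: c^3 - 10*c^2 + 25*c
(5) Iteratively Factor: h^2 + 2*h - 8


(1) = (j)*(j^3 - 11*j^2 + 38*j - 40) = j*(j - 5)*(j^2 - 6*j + 8) = j*(j - 5)*(j - 2)*(j - 4)
(2) = (u + 3)*(u^2 + 8*u + 16) = (u + 3)*(u + 4)*(u + 4)
(3) = (v)*(v^3 - 7*v^2 + 2*v + 40) = v*(v + 2)*(v^2 - 9*v + 20) = v*(v - 4)*(v + 2)*(v - 5)
(4) = (c - 5)*(c^2 - 5*c) = (c - 5)^2*(c)
(5) = (h - 2)*(h + 4)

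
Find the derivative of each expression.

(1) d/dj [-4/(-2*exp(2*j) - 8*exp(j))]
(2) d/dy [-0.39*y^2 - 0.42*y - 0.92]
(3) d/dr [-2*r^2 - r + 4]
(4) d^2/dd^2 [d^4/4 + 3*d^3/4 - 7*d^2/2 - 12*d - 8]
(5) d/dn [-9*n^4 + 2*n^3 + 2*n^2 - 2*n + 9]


(1) = 4*(-exp(j) - 2)*exp(-j)/(exp(j) + 4)^2
(2) = -0.78*y - 0.42
(3) = -4*r - 1
(4) = 3*d^2 + 9*d/2 - 7
(5) = -36*n^3 + 6*n^2 + 4*n - 2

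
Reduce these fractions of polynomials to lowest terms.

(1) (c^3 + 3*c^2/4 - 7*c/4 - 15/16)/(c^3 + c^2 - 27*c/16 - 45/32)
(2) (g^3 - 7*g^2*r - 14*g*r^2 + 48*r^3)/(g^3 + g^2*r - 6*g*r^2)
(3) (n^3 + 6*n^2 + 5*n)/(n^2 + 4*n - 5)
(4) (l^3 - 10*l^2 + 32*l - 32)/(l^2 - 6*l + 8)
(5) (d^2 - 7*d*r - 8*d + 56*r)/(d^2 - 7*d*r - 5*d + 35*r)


(1) = (4*c + 2)/(4*c + 3)
(2) = (g - 8*r)/g
(3) = (n^2 + n)/(n - 1)
(4) = l - 4
(5) = (d - 8)/(d - 5)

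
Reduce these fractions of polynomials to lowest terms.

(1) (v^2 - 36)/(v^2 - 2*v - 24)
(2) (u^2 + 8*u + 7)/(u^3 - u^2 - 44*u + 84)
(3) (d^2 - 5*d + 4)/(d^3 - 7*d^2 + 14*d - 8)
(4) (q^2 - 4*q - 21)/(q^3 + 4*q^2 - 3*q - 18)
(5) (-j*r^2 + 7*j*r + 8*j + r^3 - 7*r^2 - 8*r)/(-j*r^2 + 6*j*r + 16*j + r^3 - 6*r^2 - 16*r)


(1) = (v + 6)/(v + 4)
(2) = (u + 1)/(u^2 - 8*u + 12)
(3) = 1/(d - 2)
(4) = (q - 7)/(q^2 + q - 6)
(5) = (r + 1)/(r + 2)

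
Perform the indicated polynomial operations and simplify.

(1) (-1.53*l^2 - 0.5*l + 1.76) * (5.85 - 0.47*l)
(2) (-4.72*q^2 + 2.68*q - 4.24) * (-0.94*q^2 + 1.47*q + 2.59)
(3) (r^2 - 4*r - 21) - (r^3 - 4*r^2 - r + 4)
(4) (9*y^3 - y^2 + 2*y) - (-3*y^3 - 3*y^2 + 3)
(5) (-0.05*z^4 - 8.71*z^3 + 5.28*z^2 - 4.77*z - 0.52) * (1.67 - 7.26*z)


(1) = 0.7191*l^3 - 8.7155*l^2 - 3.7522*l + 10.296
(2) = 4.4368*q^4 - 9.4576*q^3 - 4.2996*q^2 + 0.7084*q - 10.9816
(3) = -r^3 + 5*r^2 - 3*r - 25
(4) = 12*y^3 + 2*y^2 + 2*y - 3
(5) = 0.363*z^5 + 63.1511*z^4 - 52.8785*z^3 + 43.4478*z^2 - 4.1907*z - 0.8684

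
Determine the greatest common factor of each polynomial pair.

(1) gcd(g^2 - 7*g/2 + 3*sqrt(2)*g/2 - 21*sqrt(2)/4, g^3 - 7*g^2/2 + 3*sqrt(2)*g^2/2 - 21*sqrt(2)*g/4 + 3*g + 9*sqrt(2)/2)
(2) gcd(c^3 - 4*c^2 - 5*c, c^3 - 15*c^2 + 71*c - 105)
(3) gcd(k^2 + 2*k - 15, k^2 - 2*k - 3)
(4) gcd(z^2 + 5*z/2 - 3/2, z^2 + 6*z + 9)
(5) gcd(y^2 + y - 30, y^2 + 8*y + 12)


(1) = g + 3*sqrt(2)/2
(2) = gcd(c*(c - 5)*(c + 1), (c - 7)*(c - 5)*(c - 3)) = c - 5
(3) = gcd((k - 3)*(k + 5), (k - 3)*(k + 1)) = k - 3
(4) = gcd((z - 1/2)*(z + 3), (z + 3)^2) = z + 3
(5) = y + 6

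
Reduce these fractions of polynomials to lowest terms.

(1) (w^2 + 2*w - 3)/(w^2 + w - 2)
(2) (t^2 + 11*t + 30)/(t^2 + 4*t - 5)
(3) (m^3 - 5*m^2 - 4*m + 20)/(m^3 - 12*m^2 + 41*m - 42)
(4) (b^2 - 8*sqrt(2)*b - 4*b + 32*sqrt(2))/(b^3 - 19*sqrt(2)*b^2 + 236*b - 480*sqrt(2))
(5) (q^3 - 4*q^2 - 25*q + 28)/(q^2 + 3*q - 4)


(1) = (w + 3)/(w + 2)
(2) = (t + 6)/(t - 1)
(3) = (m^2 - 3*m - 10)/(m^2 - 10*m + 21)
(4) = (b - 4)/(b^2 - 11*sqrt(2)*b + 60)
(5) = q - 7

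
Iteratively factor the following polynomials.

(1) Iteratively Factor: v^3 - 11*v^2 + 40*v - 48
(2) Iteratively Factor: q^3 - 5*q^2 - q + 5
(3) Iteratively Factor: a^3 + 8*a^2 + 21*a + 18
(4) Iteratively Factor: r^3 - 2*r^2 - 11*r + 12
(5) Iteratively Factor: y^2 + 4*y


(1) = (v - 3)*(v^2 - 8*v + 16) = (v - 4)*(v - 3)*(v - 4)
(2) = (q - 5)*(q^2 - 1) = (q - 5)*(q - 1)*(q + 1)
(3) = (a + 3)*(a^2 + 5*a + 6) = (a + 2)*(a + 3)*(a + 3)
(4) = (r + 3)*(r^2 - 5*r + 4) = (r - 4)*(r + 3)*(r - 1)
(5) = (y + 4)*(y)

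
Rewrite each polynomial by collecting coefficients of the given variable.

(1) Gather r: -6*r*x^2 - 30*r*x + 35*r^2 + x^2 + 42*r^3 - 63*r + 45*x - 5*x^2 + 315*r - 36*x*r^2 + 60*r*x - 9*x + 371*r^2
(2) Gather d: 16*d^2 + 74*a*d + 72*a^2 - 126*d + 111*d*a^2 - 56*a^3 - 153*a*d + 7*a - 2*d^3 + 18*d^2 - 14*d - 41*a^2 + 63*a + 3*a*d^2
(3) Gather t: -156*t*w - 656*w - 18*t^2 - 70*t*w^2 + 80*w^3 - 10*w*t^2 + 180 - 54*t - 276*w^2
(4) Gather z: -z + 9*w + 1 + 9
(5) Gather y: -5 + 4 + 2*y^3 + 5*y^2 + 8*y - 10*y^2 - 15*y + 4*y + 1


(1) = 42*r^3 + r^2*(406 - 36*x) + r*(-6*x^2 + 30*x + 252) - 4*x^2 + 36*x
(2) = -56*a^3 + 31*a^2 + 70*a - 2*d^3 + d^2*(3*a + 34) + d*(111*a^2 - 79*a - 140)
(3) = t^2*(-10*w - 18) + t*(-70*w^2 - 156*w - 54) + 80*w^3 - 276*w^2 - 656*w + 180
(4) = 9*w - z + 10
(5) = 2*y^3 - 5*y^2 - 3*y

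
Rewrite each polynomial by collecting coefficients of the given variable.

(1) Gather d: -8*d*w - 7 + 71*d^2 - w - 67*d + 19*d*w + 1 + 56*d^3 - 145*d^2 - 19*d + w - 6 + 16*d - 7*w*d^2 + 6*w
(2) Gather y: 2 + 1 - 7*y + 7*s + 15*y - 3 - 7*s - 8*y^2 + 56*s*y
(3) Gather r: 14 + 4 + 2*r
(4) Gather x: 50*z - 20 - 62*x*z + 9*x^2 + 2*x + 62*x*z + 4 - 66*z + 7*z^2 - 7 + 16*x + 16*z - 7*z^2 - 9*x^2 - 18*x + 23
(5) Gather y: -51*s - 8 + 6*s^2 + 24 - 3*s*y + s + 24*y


(1) = 56*d^3 + d^2*(-7*w - 74) + d*(11*w - 70) + 6*w - 12
(2) = -8*y^2 + y*(56*s + 8)
(3) = 2*r + 18
(4) = 0
(5) = 6*s^2 - 50*s + y*(24 - 3*s) + 16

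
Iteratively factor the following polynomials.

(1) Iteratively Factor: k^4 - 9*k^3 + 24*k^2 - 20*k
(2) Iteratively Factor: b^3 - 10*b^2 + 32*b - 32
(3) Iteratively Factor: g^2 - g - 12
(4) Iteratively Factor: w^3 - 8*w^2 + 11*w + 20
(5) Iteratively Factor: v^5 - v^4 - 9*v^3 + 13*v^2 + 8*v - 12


(1) = (k - 2)*(k^3 - 7*k^2 + 10*k) = (k - 2)^2*(k^2 - 5*k) = k*(k - 2)^2*(k - 5)
(2) = (b - 2)*(b^2 - 8*b + 16) = (b - 4)*(b - 2)*(b - 4)
(3) = (g + 3)*(g - 4)
(4) = (w - 5)*(w^2 - 3*w - 4) = (w - 5)*(w + 1)*(w - 4)
(5) = (v + 1)*(v^4 - 2*v^3 - 7*v^2 + 20*v - 12) = (v + 1)*(v + 3)*(v^3 - 5*v^2 + 8*v - 4) = (v - 2)*(v + 1)*(v + 3)*(v^2 - 3*v + 2) = (v - 2)*(v - 1)*(v + 1)*(v + 3)*(v - 2)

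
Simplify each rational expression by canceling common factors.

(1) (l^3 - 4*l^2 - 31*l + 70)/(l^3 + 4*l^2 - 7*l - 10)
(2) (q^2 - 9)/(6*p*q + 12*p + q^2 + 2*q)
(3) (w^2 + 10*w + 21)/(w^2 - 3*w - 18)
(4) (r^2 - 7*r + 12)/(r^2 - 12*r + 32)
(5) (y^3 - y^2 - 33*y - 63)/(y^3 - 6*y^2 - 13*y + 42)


(1) = (l - 7)/(l + 1)
(2) = (q^2 - 9)/(6*p*q + 12*p + q^2 + 2*q)
(3) = (w + 7)/(w - 6)
(4) = (r - 3)/(r - 8)
(5) = (y + 3)/(y - 2)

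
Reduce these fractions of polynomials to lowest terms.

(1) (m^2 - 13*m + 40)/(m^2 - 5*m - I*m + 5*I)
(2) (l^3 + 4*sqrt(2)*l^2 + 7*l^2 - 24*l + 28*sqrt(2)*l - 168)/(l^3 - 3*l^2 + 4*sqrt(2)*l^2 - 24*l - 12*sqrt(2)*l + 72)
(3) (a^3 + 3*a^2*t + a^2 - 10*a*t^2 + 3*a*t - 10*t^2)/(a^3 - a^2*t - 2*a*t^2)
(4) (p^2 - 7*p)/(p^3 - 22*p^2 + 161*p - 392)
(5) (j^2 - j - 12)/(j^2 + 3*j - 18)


(1) = (m - 8)/(m - I)
(2) = (l + 7)/(l - 3)
(3) = (a^2 + 5*a*t + a + 5*t)/(a^2 + a*t)
(4) = p/(p^2 - 15*p + 56)
(5) = (j^2 - j - 12)/(j^2 + 3*j - 18)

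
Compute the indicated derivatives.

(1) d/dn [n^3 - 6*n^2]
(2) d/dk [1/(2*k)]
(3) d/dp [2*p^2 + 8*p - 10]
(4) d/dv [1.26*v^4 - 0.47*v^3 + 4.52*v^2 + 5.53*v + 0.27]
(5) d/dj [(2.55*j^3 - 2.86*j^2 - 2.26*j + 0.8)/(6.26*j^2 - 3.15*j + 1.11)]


(1) = 3*n*(n - 4)
(2) = -1/(2*k^2)
(3) = 4*p + 8
(4) = 5.04*v^3 - 1.41*v^2 + 9.04*v + 5.53
(5) = (15.963*j^4 - 16.065*j^3 + 31.6481*j^2 - 16.3652*j + 0.0114)/(39.1876*j^4 - 39.438*j^3 + 23.8197*j^2 - 6.993*j + 1.2321)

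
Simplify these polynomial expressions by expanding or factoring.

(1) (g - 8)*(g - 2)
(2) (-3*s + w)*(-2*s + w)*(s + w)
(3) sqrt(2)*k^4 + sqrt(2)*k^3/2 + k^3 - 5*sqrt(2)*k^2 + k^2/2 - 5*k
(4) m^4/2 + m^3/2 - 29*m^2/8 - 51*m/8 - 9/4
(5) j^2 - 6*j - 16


(1) = g^2 - 10*g + 16
(2) = 6*s^3 + s^2*w - 4*s*w^2 + w^3
(3) = k*(k - 2)*(k + 5/2)*(sqrt(2)*k + 1)
(4) = (m/2 + 1)*(m - 3)*(m + 1/2)*(m + 3/2)
(5) = (j - 8)*(j + 2)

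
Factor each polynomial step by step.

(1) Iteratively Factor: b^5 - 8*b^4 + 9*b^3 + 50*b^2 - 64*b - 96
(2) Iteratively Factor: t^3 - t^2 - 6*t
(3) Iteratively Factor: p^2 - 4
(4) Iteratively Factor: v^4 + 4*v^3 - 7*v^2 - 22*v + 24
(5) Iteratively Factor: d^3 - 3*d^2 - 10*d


(1) = (b - 4)*(b^4 - 4*b^3 - 7*b^2 + 22*b + 24) = (b - 4)*(b - 3)*(b^3 - b^2 - 10*b - 8) = (b - 4)^2*(b - 3)*(b^2 + 3*b + 2) = (b - 4)^2*(b - 3)*(b + 1)*(b + 2)
(2) = (t + 2)*(t^2 - 3*t) = t*(t + 2)*(t - 3)
(3) = (p - 2)*(p + 2)
(4) = (v - 2)*(v^3 + 6*v^2 + 5*v - 12) = (v - 2)*(v - 1)*(v^2 + 7*v + 12) = (v - 2)*(v - 1)*(v + 3)*(v + 4)
(5) = (d)*(d^2 - 3*d - 10) = d*(d - 5)*(d + 2)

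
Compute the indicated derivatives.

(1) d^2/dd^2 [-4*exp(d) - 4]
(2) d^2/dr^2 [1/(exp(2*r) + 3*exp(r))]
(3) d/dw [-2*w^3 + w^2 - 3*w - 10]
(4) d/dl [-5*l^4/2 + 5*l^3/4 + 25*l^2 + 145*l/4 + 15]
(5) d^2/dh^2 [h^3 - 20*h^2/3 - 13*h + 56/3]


(1) = -4*exp(d)
(2) = (-(exp(r) + 3)*(4*exp(r) + 3) + 2*(2*exp(r) + 3)^2)*exp(-r)/(exp(r) + 3)^3
(3) = -6*w^2 + 2*w - 3
(4) = -10*l^3 + 15*l^2/4 + 50*l + 145/4
(5) = 6*h - 40/3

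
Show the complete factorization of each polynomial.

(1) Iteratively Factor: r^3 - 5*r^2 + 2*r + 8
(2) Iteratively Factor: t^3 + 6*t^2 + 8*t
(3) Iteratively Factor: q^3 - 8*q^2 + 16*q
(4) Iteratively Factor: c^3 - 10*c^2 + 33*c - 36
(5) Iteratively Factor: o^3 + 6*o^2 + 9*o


(1) = (r - 2)*(r^2 - 3*r - 4) = (r - 2)*(r + 1)*(r - 4)
(2) = (t + 4)*(t^2 + 2*t) = (t + 2)*(t + 4)*(t)
(3) = (q - 4)*(q^2 - 4*q) = q*(q - 4)*(q - 4)
(4) = (c - 3)*(c^2 - 7*c + 12) = (c - 4)*(c - 3)*(c - 3)
(5) = (o + 3)*(o^2 + 3*o) = o*(o + 3)*(o + 3)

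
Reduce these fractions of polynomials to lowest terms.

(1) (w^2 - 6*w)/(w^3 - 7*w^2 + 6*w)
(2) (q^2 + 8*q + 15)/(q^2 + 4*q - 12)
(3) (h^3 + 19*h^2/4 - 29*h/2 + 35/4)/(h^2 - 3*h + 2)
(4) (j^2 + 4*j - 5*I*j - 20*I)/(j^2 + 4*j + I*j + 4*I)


(1) = 1/(w - 1)
(2) = (q^2 + 8*q + 15)/(q^2 + 4*q - 12)
(3) = (4*h^2 + 23*h - 35)/(4*h - 8)
(4) = (j - 5*I)/(j + I)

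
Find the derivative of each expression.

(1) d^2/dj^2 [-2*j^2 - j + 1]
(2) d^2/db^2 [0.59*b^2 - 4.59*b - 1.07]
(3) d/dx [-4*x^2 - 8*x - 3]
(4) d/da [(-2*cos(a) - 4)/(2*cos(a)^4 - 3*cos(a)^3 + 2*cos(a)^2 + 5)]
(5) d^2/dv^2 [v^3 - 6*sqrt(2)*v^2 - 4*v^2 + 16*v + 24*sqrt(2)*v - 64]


(1) = -4
(2) = 1.18000000000000
(3) = -8*x - 8
(4) = 2*(-3*(1 - cos(2*a))^2/2 - 31*cos(a)/2 + 2*cos(2*a) - 5*cos(3*a)/2 + 13)*sin(a)/(2*cos(a)^4 - 3*cos(a)^3 + 2*cos(a)^2 + 5)^2
(5) = 6*v - 12*sqrt(2) - 8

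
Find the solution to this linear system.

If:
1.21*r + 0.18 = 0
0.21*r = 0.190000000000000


Then:
No Solution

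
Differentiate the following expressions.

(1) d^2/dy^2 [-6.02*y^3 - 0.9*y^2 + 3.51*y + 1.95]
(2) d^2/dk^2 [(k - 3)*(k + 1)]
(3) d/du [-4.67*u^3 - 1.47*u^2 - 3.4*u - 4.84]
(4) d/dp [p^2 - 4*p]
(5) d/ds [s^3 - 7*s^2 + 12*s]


(1) = -36.12*y - 1.8
(2) = 2
(3) = -14.01*u^2 - 2.94*u - 3.4
(4) = 2*p - 4
(5) = 3*s^2 - 14*s + 12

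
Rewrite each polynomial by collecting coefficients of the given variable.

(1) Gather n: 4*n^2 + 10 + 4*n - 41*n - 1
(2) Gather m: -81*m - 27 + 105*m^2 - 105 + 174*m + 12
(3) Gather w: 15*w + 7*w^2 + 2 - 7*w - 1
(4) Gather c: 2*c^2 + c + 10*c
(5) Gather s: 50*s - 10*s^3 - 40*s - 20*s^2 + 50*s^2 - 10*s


(1) = 4*n^2 - 37*n + 9
(2) = 105*m^2 + 93*m - 120
(3) = 7*w^2 + 8*w + 1
(4) = 2*c^2 + 11*c
(5) = -10*s^3 + 30*s^2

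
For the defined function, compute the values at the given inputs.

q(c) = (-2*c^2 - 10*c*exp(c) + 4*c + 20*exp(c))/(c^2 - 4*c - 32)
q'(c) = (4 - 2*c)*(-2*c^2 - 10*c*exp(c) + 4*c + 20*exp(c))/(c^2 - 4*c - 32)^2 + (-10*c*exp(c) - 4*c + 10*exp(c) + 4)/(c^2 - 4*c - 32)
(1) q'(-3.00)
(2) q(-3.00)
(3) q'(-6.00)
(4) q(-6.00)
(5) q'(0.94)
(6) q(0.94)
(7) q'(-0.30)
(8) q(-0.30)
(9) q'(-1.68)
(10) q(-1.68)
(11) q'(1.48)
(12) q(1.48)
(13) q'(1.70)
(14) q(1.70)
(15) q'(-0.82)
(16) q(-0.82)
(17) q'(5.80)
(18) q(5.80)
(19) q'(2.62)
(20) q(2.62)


(1) = -3.91
(2) = 2.50
(3) = -0.95
(4) = -3.42
(5) = -0.00
(6) = -0.84
(7) = -0.41
(8) = -0.51
(9) = -0.78
(10) = 0.25
(11) = 0.66
(12) = -0.68
(13) = 1.15
(14) = -0.49
(15) = -0.49
(16) = -0.28
(17) = 942.19
(18) = 584.21
(19) = 6.52
(20) = 2.48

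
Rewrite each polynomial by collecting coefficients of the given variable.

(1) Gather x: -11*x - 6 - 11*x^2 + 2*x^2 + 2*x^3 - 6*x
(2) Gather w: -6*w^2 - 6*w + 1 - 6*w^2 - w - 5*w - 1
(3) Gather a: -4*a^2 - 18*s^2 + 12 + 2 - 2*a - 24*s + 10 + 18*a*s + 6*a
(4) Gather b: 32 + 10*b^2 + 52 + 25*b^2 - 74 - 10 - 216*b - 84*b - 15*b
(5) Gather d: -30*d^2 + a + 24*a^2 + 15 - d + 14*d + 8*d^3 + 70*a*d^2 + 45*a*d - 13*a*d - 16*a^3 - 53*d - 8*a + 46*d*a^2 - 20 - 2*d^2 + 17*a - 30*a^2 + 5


(1) = 2*x^3 - 9*x^2 - 17*x - 6
(2) = -12*w^2 - 12*w
(3) = -4*a^2 + a*(18*s + 4) - 18*s^2 - 24*s + 24
(4) = 35*b^2 - 315*b
(5) = -16*a^3 - 6*a^2 + 10*a + 8*d^3 + d^2*(70*a - 32) + d*(46*a^2 + 32*a - 40)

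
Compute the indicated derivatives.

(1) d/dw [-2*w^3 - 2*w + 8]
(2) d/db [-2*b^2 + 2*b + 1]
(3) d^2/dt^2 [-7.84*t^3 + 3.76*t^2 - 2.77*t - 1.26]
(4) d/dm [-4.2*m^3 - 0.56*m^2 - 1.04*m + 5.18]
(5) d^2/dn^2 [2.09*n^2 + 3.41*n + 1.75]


(1) = -6*w^2 - 2
(2) = 2 - 4*b
(3) = 7.52 - 47.04*t
(4) = -12.6*m^2 - 1.12*m - 1.04
(5) = 4.18000000000000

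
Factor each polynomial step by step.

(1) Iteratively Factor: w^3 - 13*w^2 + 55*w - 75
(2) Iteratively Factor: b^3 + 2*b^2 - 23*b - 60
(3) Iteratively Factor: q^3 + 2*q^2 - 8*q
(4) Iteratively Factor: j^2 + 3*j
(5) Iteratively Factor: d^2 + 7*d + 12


(1) = (w - 3)*(w^2 - 10*w + 25) = (w - 5)*(w - 3)*(w - 5)
(2) = (b + 3)*(b^2 - b - 20) = (b + 3)*(b + 4)*(b - 5)
(3) = (q - 2)*(q^2 + 4*q) = q*(q - 2)*(q + 4)
(4) = (j)*(j + 3)
(5) = (d + 3)*(d + 4)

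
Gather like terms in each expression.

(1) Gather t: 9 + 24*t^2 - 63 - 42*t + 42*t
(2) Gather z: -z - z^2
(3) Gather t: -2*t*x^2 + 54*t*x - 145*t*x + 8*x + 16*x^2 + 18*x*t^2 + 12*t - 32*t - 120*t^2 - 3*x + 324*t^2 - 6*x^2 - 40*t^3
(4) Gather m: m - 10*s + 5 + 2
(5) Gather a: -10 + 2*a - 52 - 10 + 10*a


(1) = 24*t^2 - 54
(2) = -z^2 - z
(3) = -40*t^3 + t^2*(18*x + 204) + t*(-2*x^2 - 91*x - 20) + 10*x^2 + 5*x
(4) = m - 10*s + 7
(5) = 12*a - 72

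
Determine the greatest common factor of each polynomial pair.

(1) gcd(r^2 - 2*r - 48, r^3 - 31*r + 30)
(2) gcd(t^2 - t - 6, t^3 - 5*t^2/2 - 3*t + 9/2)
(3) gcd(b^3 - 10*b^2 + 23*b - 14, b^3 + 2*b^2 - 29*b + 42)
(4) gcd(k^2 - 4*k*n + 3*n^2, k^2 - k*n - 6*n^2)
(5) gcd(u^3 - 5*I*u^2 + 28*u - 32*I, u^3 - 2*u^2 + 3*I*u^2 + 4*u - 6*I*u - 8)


(1) = r + 6
(2) = t - 3
(3) = gcd((b - 7)*(b - 2)*(b - 1), (b - 3)*(b - 2)*(b + 7)) = b - 2
(4) = k - 3*n
(5) = gcd((u - 8*I)*(u - I)*(u + 4*I), (u - 2)*(u - I)*(u + 4*I)) = u^2 + 3*I*u + 4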